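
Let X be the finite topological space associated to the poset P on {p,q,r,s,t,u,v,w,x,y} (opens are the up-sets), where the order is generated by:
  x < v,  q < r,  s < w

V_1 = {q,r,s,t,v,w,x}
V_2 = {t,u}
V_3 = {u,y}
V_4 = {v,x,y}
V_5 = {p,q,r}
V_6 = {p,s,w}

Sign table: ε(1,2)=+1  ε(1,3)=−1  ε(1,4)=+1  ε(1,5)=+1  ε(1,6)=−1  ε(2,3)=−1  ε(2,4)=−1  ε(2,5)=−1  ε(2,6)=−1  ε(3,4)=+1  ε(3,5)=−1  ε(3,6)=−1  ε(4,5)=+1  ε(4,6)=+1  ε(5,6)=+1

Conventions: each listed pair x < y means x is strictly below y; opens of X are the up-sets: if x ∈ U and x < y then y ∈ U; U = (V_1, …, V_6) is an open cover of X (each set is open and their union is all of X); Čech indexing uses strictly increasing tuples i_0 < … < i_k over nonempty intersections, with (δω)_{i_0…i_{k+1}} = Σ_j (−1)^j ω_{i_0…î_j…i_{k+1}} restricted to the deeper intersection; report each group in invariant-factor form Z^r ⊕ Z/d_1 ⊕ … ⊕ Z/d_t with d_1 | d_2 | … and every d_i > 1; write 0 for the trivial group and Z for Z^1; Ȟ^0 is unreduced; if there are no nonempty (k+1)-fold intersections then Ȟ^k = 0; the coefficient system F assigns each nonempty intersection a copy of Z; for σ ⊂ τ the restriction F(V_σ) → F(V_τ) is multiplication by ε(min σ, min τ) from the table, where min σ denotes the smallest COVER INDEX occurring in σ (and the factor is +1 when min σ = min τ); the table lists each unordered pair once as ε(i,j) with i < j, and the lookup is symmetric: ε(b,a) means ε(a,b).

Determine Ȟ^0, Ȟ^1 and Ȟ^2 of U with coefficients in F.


intersection data:
  V12={t} V14={v,x} V15={q,r} V16={s,w} V23={u} V34={y} V56={p}
C dims 6,7; δ0: rk 6, SNF 1^5·2
Ȟ^0 = (6 − 6) − 0 = 0, so Ȟ^0 ≅ 0
Ȟ^1 = (7 − 0) − 6 = 1 plus torsion [2], so Ȟ^1 ≅ Z ⊕ Z/2
Ȟ^2 = (0 − 0) − 0 = 0, so Ȟ^2 ≅ 0

Ȟ^0 ≅ 0; Ȟ^1 ≅ Z ⊕ Z/2; Ȟ^2 ≅ 0


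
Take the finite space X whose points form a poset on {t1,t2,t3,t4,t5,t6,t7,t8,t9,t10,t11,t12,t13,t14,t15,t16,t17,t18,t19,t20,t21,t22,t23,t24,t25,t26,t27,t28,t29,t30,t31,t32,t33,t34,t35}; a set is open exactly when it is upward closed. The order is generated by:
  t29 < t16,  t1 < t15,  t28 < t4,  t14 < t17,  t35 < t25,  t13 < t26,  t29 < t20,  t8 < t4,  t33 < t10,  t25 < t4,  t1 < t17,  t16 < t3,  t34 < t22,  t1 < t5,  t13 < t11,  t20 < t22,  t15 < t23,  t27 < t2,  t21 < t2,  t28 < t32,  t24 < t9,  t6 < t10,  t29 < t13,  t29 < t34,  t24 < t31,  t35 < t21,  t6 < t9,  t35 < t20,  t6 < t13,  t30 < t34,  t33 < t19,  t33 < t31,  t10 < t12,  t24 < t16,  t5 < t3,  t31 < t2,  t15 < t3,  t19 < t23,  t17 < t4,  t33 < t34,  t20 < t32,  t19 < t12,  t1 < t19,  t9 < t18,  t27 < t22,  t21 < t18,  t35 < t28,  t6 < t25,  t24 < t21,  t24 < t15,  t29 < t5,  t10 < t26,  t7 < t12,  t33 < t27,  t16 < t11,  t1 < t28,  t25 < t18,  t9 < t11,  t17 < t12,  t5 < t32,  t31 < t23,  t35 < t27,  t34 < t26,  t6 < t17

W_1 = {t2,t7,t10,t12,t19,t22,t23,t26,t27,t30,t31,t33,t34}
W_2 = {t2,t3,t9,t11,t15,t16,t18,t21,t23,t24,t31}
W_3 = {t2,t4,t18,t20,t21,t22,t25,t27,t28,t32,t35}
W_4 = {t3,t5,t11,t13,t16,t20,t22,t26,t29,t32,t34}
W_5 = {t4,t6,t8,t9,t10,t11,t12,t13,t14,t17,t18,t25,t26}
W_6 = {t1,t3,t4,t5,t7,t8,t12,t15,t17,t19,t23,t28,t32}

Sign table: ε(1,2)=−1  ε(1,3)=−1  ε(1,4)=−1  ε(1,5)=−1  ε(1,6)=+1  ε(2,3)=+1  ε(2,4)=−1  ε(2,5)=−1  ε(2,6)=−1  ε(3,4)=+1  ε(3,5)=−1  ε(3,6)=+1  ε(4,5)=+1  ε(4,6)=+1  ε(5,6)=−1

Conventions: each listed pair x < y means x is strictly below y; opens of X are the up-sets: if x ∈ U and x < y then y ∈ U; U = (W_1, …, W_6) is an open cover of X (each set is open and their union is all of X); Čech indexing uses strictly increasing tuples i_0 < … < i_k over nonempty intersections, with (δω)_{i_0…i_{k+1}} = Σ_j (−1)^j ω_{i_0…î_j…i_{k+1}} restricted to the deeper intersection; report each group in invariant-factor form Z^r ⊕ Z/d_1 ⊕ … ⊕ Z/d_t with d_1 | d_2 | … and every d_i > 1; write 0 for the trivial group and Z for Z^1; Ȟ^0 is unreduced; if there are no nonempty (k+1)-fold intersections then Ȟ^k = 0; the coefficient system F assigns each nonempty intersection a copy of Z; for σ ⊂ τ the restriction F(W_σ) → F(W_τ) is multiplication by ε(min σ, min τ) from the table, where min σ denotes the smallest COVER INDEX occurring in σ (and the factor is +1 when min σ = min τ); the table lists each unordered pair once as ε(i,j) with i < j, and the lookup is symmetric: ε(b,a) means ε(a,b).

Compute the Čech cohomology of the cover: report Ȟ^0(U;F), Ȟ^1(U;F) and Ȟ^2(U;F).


Ȟ^0 = 0, Ȟ^1 = Z/2 and Ȟ^2 = Z

cover nerve:
  W12={t2,t23,t31} W13={t2,t22,t27} W14={t22,t26,t34} W15={t10,t12,t26} W16={t7,t12,t19,t23} W23={t2,t18,t21} W24={t3,t11,t16} W25={t9,t11,t18} W26={t3,t15,t23} W34={t20,t22,t32} W35={t4,t18,t25} W36={t4,t28,t32} W45={t11,t13,t26} W46={t3,t5,t32} W56={t4,t8,t12,t17}
  W123={t2} W126={t23} W134={t22} W145={t26} W156={t12} W235={t18} W245={t11} W246={t3} W346={t32} W356={t4}
C dims 6,15,10; δ0: rk 6, SNF 1^5·2; δ1: rk 9, SNF 1^9
Ȟ^0: (6−6)−0=0 ⇒ 0
Ȟ^1: (15−9)−6=0 plus torsion [2] ⇒ Z/2
Ȟ^2: (10−0)−9=1 ⇒ Z


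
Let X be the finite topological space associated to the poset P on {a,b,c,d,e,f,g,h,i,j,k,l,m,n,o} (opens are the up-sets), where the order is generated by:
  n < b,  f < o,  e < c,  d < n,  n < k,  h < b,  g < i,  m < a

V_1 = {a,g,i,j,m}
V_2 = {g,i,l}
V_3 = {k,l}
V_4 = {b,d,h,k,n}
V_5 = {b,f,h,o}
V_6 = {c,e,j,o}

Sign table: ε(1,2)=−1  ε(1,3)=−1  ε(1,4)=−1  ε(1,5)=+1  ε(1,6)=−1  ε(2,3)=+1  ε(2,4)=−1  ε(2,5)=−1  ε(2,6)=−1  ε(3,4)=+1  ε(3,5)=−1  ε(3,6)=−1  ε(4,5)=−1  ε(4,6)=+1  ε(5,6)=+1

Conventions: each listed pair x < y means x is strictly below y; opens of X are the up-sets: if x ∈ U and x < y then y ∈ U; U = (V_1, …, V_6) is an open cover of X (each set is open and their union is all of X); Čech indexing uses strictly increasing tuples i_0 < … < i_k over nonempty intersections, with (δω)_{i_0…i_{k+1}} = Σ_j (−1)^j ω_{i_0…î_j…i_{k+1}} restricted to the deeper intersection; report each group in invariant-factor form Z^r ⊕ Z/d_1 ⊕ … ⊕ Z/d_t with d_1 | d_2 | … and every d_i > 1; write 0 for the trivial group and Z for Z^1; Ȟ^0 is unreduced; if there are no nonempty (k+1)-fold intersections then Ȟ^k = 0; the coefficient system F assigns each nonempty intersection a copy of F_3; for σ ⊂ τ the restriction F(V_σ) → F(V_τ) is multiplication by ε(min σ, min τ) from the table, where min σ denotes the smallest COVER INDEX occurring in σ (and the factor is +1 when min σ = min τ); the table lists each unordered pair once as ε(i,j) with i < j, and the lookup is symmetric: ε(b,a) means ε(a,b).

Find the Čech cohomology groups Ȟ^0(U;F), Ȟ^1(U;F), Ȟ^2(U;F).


cover nerve:
  V12={g,i} V16={j} V23={l} V34={k} V45={b,h} V56={o}
C dims 6,6; δ0: rk_F3 6
Ȟ^0: (6−6)−0=0 ⇒ 0
Ȟ^1: (6−0)−6=0 ⇒ 0
Ȟ^2: (0−0)−0=0 ⇒ 0

Ȟ^0 ≅ 0, Ȟ^1 ≅ 0 and Ȟ^2 ≅ 0


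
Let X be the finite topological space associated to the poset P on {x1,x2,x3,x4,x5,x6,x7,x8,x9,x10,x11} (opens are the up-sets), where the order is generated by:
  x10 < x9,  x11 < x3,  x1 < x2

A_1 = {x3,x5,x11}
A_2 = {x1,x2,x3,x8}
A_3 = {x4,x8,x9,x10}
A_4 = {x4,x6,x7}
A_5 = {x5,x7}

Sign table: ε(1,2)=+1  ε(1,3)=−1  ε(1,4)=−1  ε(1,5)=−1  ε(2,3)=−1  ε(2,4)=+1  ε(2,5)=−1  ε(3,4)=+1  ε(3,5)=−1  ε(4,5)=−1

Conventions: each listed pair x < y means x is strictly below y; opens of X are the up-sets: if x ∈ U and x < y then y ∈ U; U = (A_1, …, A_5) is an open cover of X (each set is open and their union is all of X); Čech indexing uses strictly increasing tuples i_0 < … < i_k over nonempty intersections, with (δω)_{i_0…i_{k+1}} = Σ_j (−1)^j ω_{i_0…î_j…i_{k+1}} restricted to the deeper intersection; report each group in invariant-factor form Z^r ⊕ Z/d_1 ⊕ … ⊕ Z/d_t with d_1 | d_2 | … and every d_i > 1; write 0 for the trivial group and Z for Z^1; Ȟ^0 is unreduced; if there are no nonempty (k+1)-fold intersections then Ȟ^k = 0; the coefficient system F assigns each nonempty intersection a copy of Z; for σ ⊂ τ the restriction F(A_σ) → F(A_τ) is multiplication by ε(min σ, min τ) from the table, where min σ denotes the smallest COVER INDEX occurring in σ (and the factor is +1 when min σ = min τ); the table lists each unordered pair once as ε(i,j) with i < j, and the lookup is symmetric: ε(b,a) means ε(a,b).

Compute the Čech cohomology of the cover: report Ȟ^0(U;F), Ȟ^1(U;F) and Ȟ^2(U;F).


Ȟ^0(U;F) ≅ 0,  Ȟ^1(U;F) ≅ Z/2,  Ȟ^2(U;F) ≅ 0

nerve simplices:
  A12={x3} A15={x5} A23={x8} A34={x4} A45={x7}
C dims 5,5; δ0: rk 5, SNF 1^4·2
degree 0: 5−5−0 = 0 → Ȟ^0 ≅ 0
degree 1: 5−0−5 = 0 plus torsion [2] → Ȟ^1 ≅ Z/2
degree 2: 0−0−0 = 0 → Ȟ^2 ≅ 0


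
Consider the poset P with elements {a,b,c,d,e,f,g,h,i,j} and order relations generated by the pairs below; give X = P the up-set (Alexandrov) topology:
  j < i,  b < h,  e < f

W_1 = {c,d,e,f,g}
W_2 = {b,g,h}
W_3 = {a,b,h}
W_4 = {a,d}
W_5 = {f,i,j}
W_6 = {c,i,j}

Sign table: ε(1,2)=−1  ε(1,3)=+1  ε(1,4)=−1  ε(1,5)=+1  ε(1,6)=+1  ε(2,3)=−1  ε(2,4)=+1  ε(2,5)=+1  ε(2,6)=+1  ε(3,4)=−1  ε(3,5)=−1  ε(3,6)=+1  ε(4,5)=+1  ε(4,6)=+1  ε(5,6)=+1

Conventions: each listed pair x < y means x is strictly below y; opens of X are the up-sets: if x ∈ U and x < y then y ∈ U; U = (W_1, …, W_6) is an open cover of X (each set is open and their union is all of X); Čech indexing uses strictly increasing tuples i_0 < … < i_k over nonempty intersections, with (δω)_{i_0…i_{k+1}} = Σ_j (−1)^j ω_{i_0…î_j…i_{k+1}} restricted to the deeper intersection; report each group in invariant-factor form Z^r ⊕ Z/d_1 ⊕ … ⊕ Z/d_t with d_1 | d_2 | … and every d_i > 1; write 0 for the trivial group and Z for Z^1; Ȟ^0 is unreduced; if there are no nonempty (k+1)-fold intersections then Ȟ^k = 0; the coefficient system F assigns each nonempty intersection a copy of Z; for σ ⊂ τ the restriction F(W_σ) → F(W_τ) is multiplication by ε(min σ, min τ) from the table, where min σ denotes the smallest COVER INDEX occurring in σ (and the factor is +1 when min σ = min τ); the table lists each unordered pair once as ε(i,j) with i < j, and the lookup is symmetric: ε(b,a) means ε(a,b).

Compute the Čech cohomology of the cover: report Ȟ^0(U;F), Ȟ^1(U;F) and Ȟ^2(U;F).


nonempty intersections:
  W12={g} W14={d} W15={f} W16={c} W23={b,h} W34={a} W56={i,j}
C dims 6,7; δ0: rk 5, SNF 1^5
Ȟ^0: (6−5)−0=1 ⇒ Z
Ȟ^1: (7−0)−5=2 ⇒ Z^2
Ȟ^2: (0−0)−0=0 ⇒ 0

Ȟ^0 = Z; Ȟ^1 = Z^2; Ȟ^2 = 0


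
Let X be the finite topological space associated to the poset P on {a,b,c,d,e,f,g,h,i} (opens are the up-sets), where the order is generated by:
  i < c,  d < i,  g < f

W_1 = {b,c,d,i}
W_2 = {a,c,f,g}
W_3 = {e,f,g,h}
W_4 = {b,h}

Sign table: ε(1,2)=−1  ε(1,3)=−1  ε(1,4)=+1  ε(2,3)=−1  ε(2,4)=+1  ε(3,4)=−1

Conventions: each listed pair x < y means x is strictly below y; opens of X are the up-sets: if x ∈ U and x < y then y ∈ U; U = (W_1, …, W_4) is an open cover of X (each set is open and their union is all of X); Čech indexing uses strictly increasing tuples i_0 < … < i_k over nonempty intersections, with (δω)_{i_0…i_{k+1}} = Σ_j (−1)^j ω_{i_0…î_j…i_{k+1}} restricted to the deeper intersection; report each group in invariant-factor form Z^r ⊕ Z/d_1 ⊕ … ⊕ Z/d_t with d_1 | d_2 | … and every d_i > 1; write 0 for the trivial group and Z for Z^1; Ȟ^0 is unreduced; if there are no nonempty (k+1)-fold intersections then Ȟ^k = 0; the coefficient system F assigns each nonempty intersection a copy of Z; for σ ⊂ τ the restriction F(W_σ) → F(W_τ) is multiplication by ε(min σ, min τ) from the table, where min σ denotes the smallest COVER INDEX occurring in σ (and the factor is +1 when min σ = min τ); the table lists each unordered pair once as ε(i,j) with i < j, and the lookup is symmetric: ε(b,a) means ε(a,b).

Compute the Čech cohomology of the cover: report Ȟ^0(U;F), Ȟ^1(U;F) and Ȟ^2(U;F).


Ȟ^0 ≅ 0,  Ȟ^1 ≅ Z/2,  Ȟ^2 ≅ 0

nonempty overlaps:
  W12={c} W14={b} W23={f,g} W34={h}
C dims 4,4; δ0: rk 4, SNF 1^3·2
degree 0: 4−4−0 = 0 → Ȟ^0 ≅ 0
degree 1: 4−0−4 = 0 plus torsion [2] → Ȟ^1 ≅ Z/2
degree 2: 0−0−0 = 0 → Ȟ^2 ≅ 0


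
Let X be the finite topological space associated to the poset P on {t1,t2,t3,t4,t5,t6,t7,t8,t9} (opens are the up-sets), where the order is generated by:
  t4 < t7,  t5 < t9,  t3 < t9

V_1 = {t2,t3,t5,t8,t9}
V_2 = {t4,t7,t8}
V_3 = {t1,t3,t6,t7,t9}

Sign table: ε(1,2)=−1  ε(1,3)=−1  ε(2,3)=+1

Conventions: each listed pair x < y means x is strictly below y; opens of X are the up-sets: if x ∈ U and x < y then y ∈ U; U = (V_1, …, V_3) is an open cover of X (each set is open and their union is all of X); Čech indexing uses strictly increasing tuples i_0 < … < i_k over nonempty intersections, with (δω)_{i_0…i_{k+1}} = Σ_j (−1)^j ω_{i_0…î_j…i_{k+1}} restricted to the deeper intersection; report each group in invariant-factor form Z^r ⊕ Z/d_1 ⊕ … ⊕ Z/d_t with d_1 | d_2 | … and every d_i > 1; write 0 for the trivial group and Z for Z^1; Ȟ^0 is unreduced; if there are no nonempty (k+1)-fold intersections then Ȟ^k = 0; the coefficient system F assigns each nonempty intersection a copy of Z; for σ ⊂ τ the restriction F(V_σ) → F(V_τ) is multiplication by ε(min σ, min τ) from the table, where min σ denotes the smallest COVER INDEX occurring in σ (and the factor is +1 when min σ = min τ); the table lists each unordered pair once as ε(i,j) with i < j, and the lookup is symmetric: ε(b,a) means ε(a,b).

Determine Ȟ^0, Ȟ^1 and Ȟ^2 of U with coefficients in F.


Ȟ^0 ≅ Z, Ȟ^1 ≅ Z, Ȟ^2 ≅ 0

nerve simplices:
  V12={t8} V13={t3,t9} V23={t7}
C dims 3,3; δ0: rk 2, SNF 1^2
degree 0: 3−2−0 = 1 → Ȟ^0 ≅ Z
degree 1: 3−0−2 = 1 → Ȟ^1 ≅ Z
degree 2: 0−0−0 = 0 → Ȟ^2 ≅ 0


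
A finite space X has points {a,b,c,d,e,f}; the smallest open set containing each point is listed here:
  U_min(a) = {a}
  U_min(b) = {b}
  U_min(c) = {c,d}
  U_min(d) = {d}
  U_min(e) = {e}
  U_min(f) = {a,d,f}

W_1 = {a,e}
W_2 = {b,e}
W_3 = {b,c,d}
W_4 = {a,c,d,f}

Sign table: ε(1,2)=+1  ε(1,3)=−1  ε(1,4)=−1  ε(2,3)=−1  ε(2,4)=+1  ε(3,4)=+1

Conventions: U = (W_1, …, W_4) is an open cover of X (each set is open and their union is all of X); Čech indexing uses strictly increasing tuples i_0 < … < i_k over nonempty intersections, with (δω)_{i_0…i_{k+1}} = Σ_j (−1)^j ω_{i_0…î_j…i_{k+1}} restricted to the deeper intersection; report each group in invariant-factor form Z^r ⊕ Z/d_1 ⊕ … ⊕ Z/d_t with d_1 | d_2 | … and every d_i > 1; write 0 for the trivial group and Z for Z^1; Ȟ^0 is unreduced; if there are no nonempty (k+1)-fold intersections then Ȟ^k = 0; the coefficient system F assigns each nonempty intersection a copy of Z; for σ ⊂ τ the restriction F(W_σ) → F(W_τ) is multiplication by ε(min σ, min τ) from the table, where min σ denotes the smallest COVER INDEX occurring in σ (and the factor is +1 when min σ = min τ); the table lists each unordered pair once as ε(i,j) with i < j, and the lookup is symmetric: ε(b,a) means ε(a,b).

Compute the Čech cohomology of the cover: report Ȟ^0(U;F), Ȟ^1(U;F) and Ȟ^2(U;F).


cover nerve:
  W12={e} W14={a} W23={b} W34={c,d}
C dims 4,4; δ0: rk 3, SNF 1^3
Ȟ^0: (4−3)−0=1 ⇒ Z
Ȟ^1: (4−0)−3=1 ⇒ Z
Ȟ^2: (0−0)−0=0 ⇒ 0

Ȟ^0(U;F) ≅ Z; Ȟ^1(U;F) ≅ Z; Ȟ^2(U;F) ≅ 0


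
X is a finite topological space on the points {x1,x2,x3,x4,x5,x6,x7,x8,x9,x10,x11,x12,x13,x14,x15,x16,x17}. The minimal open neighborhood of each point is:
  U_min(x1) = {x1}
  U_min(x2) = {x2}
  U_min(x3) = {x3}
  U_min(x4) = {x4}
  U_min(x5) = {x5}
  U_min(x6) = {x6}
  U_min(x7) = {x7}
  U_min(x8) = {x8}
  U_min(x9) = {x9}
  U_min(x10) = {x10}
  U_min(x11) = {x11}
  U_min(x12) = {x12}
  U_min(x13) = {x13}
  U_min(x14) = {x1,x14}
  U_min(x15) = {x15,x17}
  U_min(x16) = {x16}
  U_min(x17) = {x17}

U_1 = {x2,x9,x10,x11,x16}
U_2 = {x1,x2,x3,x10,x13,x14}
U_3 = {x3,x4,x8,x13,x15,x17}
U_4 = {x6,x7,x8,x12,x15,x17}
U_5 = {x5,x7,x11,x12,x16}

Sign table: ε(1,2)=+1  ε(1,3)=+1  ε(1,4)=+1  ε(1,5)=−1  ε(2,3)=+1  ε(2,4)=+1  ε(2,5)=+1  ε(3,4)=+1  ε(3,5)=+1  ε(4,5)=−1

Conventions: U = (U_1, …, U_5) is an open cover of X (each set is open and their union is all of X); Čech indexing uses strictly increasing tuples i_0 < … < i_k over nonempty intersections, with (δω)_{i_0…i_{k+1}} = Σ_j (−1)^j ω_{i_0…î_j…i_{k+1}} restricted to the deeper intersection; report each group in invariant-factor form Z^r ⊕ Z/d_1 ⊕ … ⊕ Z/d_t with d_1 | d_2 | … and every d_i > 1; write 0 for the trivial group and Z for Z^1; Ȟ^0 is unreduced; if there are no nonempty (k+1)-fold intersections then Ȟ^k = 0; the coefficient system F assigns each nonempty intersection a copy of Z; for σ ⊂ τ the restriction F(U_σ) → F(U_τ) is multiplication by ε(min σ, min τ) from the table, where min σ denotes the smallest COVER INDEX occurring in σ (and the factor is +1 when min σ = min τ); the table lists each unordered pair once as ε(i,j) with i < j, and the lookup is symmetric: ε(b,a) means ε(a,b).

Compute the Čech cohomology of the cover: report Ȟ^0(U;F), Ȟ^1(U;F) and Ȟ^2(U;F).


Ȟ^0 = Z,  Ȟ^1 = Z,  Ȟ^2 = 0

cover nerve:
  U12={x2,x10} U15={x11,x16} U23={x3,x13} U34={x8,x15,x17} U45={x7,x12}
C dims 5,5; δ0: rk 4, SNF 1^4
Ȟ^0: (5−4)−0=1 ⇒ Z
Ȟ^1: (5−0)−4=1 ⇒ Z
Ȟ^2: (0−0)−0=0 ⇒ 0


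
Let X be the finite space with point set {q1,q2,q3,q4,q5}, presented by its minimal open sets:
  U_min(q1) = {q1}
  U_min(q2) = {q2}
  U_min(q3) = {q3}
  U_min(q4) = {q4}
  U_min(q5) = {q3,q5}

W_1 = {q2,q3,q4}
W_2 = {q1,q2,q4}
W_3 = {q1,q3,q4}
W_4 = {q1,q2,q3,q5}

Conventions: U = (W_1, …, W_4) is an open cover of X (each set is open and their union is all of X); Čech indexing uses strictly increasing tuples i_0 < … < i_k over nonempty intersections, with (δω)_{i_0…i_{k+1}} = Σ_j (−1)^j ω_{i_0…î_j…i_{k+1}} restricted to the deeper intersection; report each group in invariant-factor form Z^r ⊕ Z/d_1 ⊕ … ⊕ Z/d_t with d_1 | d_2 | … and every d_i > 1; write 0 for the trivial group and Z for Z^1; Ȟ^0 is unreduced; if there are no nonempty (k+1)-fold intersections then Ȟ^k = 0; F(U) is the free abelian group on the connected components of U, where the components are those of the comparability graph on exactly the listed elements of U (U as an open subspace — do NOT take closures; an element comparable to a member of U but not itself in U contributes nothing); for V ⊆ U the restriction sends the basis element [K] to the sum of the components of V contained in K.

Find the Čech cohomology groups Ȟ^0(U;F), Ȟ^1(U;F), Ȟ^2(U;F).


Ȟ^0(U;F) ≅ Z^4,  Ȟ^1(U;F) ≅ 0,  Ȟ^2(U;F) ≅ 0

nonempty intersections:
  W12={q2,q4} W13={q3,q4} W14={q2,q3} W23={q1,q4} W24={q1,q2} W34={q1,q3}
  W123={q4} W124={q2} W134={q3} W234={q1}
components per intersection:
  W1: {q2} {q3} {q4}
  W2: {q1} {q2} {q4}
  W3: {q1} {q3} {q4}
  W4: {q1} {q2} {q3,q5}
  W12: {q2} {q4}
  W13: {q3} {q4}
  W14: {q2} {q3}
  W23: {q1} {q4}
  W24: {q1} {q2}
  W34: {q1} {q3}
  W123: {q4}
  W124: {q2}
  W134: {q3}
  W234: {q1}
C dims 12,12,4; δ0: rk 8, SNF 1^8; δ1: rk 4, SNF 1^4
Ȟ^0: (12−8)−0=4 ⇒ Z^4
Ȟ^1: (12−4)−8=0 ⇒ 0
Ȟ^2: (4−0)−4=0 ⇒ 0


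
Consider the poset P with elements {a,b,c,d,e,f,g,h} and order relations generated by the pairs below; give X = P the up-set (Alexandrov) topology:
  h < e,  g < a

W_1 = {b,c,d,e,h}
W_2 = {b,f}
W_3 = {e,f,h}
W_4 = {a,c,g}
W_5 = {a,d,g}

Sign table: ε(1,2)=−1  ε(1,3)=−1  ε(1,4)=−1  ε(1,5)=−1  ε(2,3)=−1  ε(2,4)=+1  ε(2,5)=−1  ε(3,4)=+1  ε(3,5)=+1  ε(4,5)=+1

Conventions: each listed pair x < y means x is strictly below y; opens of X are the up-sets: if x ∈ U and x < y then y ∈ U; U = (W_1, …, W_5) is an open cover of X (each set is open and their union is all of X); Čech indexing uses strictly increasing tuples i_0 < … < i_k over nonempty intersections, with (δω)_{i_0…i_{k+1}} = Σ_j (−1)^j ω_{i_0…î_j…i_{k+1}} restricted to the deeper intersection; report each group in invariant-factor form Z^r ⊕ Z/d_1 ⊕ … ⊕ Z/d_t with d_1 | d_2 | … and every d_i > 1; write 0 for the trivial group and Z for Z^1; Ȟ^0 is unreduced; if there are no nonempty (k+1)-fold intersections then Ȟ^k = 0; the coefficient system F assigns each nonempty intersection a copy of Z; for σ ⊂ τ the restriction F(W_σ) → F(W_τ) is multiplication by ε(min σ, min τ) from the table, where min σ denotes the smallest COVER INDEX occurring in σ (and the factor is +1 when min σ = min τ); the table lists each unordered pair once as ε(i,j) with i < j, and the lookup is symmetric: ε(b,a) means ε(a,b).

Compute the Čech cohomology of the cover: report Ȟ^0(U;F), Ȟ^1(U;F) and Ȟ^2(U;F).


Ȟ^0 ≅ 0; Ȟ^1 ≅ Z ⊕ Z/2; Ȟ^2 ≅ 0

nerve of the cover:
  W12={b} W13={e,h} W14={c} W15={d} W23={f} W45={a,g}
C dims 5,6; δ0: rk 5, SNF 1^4·2
Ȟ^0 = (5 − 5) − 0 = 0, so Ȟ^0 ≅ 0
Ȟ^1 = (6 − 0) − 5 = 1 plus torsion [2], so Ȟ^1 ≅ Z ⊕ Z/2
Ȟ^2 = (0 − 0) − 0 = 0, so Ȟ^2 ≅ 0


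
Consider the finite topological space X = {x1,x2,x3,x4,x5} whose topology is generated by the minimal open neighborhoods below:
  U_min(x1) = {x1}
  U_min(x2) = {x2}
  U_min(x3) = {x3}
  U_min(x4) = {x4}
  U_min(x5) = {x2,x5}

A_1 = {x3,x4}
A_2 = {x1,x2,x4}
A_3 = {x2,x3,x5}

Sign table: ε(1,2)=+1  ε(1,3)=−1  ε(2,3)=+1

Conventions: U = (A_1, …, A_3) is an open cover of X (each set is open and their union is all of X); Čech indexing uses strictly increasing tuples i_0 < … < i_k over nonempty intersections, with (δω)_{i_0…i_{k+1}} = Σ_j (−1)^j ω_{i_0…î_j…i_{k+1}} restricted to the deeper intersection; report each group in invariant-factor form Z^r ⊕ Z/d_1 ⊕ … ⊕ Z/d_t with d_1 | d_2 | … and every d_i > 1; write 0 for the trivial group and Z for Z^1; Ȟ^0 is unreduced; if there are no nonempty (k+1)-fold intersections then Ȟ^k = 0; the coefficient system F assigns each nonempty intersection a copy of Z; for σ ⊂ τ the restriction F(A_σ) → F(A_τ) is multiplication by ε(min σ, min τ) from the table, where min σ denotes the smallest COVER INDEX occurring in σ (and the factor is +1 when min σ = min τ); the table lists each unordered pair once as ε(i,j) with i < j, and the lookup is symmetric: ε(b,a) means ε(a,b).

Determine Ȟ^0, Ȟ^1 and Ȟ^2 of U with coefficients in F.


Ȟ^0 = 0, Ȟ^1 = Z/2 and Ȟ^2 = 0

nonempty overlaps:
  A12={x4} A13={x3} A23={x2}
C dims 3,3; δ0: rk 3, SNF 1^2·2
degree 0: 3−3−0 = 0 → Ȟ^0 ≅ 0
degree 1: 3−0−3 = 0 plus torsion [2] → Ȟ^1 ≅ Z/2
degree 2: 0−0−0 = 0 → Ȟ^2 ≅ 0


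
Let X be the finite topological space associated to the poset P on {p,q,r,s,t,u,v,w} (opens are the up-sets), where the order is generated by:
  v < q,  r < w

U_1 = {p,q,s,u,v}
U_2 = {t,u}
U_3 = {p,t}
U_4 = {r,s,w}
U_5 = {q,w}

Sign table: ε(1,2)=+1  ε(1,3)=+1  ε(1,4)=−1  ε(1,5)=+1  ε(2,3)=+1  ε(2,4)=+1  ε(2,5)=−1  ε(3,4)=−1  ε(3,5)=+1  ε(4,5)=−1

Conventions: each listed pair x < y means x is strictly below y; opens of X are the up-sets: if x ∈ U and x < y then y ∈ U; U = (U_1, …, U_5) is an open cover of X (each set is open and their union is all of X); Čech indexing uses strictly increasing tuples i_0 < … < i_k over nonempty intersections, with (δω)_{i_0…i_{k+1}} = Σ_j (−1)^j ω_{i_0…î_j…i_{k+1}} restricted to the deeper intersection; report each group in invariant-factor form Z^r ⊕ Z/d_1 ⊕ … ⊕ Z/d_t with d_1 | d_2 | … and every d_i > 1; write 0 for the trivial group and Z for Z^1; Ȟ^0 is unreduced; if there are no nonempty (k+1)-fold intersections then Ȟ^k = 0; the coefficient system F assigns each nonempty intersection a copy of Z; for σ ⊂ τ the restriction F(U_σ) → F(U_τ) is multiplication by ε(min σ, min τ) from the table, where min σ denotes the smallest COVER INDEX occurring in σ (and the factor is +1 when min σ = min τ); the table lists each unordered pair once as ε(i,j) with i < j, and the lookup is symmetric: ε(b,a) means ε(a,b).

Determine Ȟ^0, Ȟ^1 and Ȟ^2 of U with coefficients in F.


intersection data:
  U12={u} U13={p} U14={s} U15={q} U23={t} U45={w}
C dims 5,6; δ0: rk 4, SNF 1^4
Ȟ^0 = (5 − 4) − 0 = 1, so Ȟ^0 ≅ Z
Ȟ^1 = (6 − 0) − 4 = 2, so Ȟ^1 ≅ Z^2
Ȟ^2 = (0 − 0) − 0 = 0, so Ȟ^2 ≅ 0

Ȟ^0(U;F) ≅ Z,  Ȟ^1(U;F) ≅ Z^2,  Ȟ^2(U;F) ≅ 0


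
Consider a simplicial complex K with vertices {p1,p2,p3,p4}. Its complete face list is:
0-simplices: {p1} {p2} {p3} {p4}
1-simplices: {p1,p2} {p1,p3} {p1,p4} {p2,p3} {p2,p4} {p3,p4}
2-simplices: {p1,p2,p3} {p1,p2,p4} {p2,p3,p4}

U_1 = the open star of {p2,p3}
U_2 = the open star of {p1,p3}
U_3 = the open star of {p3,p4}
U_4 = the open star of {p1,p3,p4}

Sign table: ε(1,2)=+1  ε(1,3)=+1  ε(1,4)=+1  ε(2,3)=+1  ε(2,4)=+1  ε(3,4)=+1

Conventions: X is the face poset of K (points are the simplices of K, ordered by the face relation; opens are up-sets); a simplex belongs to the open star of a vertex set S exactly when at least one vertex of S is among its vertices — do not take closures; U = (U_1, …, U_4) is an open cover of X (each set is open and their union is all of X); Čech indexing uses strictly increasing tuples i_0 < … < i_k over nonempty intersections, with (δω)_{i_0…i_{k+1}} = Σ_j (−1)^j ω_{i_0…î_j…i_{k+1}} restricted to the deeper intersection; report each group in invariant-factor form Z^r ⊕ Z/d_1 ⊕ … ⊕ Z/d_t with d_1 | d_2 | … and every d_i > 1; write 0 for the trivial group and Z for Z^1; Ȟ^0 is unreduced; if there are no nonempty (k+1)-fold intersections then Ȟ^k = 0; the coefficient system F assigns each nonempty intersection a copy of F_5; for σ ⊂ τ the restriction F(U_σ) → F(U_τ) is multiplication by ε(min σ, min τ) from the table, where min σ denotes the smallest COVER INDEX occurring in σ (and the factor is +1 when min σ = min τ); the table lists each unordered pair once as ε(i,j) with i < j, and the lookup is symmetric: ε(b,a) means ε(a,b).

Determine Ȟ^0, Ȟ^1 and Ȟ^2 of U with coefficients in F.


Ȟ^0(U;F) ≅ Z/5; Ȟ^1(U;F) ≅ 0; Ȟ^2(U;F) ≅ 0

nonempty intersections:
  U1={{p2},{p3},{p1,p2},{p1,p3},{p2,p3},{p2,p4},{p3,p4},{p1,p2,p3},{p1,p2,p4},{p2,p3,p4}} U2={{p1},{p3},{p1,p2},{p1,p3},{p1,p4},{p2,p3},{p3,p4},{p1,p2,p3},{p1,p2,p4},{p2,p3,p4}} U3={{p3},{p4},{p1,p3},{p1,p4},{p2,p3},{p2,p4},{p3,p4},{p1,p2,p3},{p1,p2,p4},{p2,p3,p4}} U4={{p1},{p3},{p4},{p1,p2},{p1,p3},{p1,p4},{p2,p3},{p2,p4},{p3,p4},{p1,p2,p3},{p1,p2,p4},{p2,p3,p4}}
  U12={{p3},{p1,p2},{p1,p3},{p2,p3},{p3,p4},{p1,p2,p3},{p1,p2,p4},{p2,p3,p4}} U13={{p3},{p1,p3},{p2,p3},{p2,p4},{p3,p4},{p1,p2,p3},{p1,p2,p4},{p2,p3,p4}} U14={{p3},{p1,p2},{p1,p3},{p2,p3},{p2,p4},{p3,p4},{p1,p2,p3},{p1,p2,p4},{p2,p3,p4}} U23={{p3},{p1,p3},{p1,p4},{p2,p3},{p3,p4},{p1,p2,p3},{p1,p2,p4},{p2,p3,p4}} U24={{p1},{p3},{p1,p2},{p1,p3},{p1,p4},{p2,p3},{p3,p4},{p1,p2,p3},{p1,p2,p4},{p2,p3,p4}} U34={{p3},{p4},{p1,p3},{p1,p4},{p2,p3},{p2,p4},{p3,p4},{p1,p2,p3},{p1,p2,p4},{p2,p3,p4}}
  U123={{p3},{p1,p3},{p2,p3},{p3,p4},{p1,p2,p3},{p1,p2,p4},{p2,p3,p4}} U124={{p3},{p1,p2},{p1,p3},{p2,p3},{p3,p4},{p1,p2,p3},{p1,p2,p4},{p2,p3,p4}} U134={{p3},{p1,p3},{p2,p3},{p2,p4},{p3,p4},{p1,p2,p3},{p1,p2,p4},{p2,p3,p4}} U234={{p3},{p1,p3},{p1,p4},{p2,p3},{p3,p4},{p1,p2,p3},{p1,p2,p4},{p2,p3,p4}}
  U1234={{p3},{p1,p3},{p2,p3},{p3,p4},{p1,p2,p3},{p1,p2,p4},{p2,p3,p4}}
C dims 4,6,4,1; δ0: rk_F5 3; δ1: rk_F5 3; δ2: rk_F5 1
Ȟ^0: (4−3)−0=1 ⇒ Z/5
Ȟ^1: (6−3)−3=0 ⇒ 0
Ȟ^2: (4−1)−3=0 ⇒ 0


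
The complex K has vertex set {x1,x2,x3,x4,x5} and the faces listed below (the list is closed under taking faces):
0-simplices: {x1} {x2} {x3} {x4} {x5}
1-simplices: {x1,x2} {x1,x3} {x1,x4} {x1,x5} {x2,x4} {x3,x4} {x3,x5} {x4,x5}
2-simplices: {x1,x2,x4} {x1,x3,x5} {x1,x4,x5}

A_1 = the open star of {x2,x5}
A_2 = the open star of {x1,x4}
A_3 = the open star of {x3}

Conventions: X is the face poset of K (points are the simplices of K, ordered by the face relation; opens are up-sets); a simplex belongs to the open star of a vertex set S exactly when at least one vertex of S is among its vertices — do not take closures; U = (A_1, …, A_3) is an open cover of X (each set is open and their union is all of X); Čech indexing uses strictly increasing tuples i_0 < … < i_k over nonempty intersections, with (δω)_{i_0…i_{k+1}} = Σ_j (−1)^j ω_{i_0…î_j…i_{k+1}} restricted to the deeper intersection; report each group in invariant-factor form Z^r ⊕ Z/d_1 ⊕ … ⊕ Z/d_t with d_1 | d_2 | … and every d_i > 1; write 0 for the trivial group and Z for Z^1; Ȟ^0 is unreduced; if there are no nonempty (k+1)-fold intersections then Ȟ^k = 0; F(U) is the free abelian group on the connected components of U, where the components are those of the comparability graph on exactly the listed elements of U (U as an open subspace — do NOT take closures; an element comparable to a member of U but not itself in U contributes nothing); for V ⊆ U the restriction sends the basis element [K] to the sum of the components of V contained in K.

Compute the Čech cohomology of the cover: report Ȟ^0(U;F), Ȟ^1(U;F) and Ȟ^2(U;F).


nonempty overlaps:
  A1={{x2},{x5},{x1,x2},{x1,x5},{x2,x4},{x3,x5},{x4,x5},{x1,x2,x4},{x1,x3,x5},{x1,x4,x5}} A2={{x1},{x4},{x1,x2},{x1,x3},{x1,x4},{x1,x5},{x2,x4},{x3,x4},{x4,x5},{x1,x2,x4},{x1,x3,x5},{x1,x4,x5}} A3={{x3},{x1,x3},{x3,x4},{x3,x5},{x1,x3,x5}}
  A12={{x1,x2},{x1,x5},{x2,x4},{x4,x5},{x1,x2,x4},{x1,x3,x5},{x1,x4,x5}} A13={{x3,x5},{x1,x3,x5}} A23={{x1,x3},{x3,x4},{x1,x3,x5}}
  A123={{x1,x3,x5}}
components per intersection:
  A1: {{x2},{x1,x2},{x2,x4},{x1,x2,x4}} {{x5},{x1,x5},{x3,x5},{x4,x5},{x1,x3,x5},{x1,x4,x5}}
  A2: {{x1},{x4},{x1,x2},{x1,x3},{x1,x4},{x1,x5},{x2,x4},{x3,x4},{x4,x5},{x1,x2,x4},{x1,x3,x5},{x1,x4,x5}}
  A3: {{x3},{x1,x3},{x3,x4},{x3,x5},{x1,x3,x5}}
  A12: {{x1,x2},{x2,x4},{x1,x2,x4}} {{x1,x5},{x4,x5},{x1,x3,x5},{x1,x4,x5}}
  A13: {{x3,x5},{x1,x3,x5}}
  A23: {{x1,x3},{x1,x3,x5}} {{x3,x4}}
  A123: {{x1,x3,x5}}
C dims 4,5,1; δ0: rk 3, SNF 1^3; δ1: rk 1, SNF 1^1
degree 0: 4−3−0 = 1 → Ȟ^0 ≅ Z
degree 1: 5−1−3 = 1 → Ȟ^1 ≅ Z
degree 2: 1−0−1 = 0 → Ȟ^2 ≅ 0

Ȟ^0 ≅ Z, Ȟ^1 ≅ Z, Ȟ^2 ≅ 0


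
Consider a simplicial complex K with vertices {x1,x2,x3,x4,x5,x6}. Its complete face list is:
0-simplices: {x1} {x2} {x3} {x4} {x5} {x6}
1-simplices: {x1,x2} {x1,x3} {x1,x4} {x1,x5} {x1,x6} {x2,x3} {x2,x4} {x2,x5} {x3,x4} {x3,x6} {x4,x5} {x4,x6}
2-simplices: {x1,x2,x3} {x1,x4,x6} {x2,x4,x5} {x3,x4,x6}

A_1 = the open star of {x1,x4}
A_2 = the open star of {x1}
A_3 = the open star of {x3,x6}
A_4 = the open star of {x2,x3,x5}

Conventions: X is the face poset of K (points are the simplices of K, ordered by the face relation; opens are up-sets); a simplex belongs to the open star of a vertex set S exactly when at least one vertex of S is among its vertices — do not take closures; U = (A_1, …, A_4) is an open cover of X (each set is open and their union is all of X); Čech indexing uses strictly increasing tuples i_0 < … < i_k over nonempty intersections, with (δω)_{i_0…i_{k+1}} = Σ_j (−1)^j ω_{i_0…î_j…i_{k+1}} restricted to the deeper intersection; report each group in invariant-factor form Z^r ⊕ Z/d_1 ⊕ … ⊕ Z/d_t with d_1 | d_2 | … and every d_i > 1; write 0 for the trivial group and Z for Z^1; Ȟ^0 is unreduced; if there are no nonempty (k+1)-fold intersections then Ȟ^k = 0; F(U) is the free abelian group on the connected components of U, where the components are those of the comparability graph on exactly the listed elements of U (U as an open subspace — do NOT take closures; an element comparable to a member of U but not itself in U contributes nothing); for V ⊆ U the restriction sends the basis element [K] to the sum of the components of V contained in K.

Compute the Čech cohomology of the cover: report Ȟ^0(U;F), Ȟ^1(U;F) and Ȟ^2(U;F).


nerve of the cover:
  A1={{x1},{x4},{x1,x2},{x1,x3},{x1,x4},{x1,x5},{x1,x6},{x2,x4},{x3,x4},{x4,x5},{x4,x6},{x1,x2,x3},{x1,x4,x6},{x2,x4,x5},{x3,x4,x6}} A2={{x1},{x1,x2},{x1,x3},{x1,x4},{x1,x5},{x1,x6},{x1,x2,x3},{x1,x4,x6}} A3={{x3},{x6},{x1,x3},{x1,x6},{x2,x3},{x3,x4},{x3,x6},{x4,x6},{x1,x2,x3},{x1,x4,x6},{x3,x4,x6}} A4={{x2},{x3},{x5},{x1,x2},{x1,x3},{x1,x5},{x2,x3},{x2,x4},{x2,x5},{x3,x4},{x3,x6},{x4,x5},{x1,x2,x3},{x2,x4,x5},{x3,x4,x6}}
  A12={{x1},{x1,x2},{x1,x3},{x1,x4},{x1,x5},{x1,x6},{x1,x2,x3},{x1,x4,x6}} A13={{x1,x3},{x1,x6},{x3,x4},{x4,x6},{x1,x2,x3},{x1,x4,x6},{x3,x4,x6}} A14={{x1,x2},{x1,x3},{x1,x5},{x2,x4},{x3,x4},{x4,x5},{x1,x2,x3},{x2,x4,x5},{x3,x4,x6}} A23={{x1,x3},{x1,x6},{x1,x2,x3},{x1,x4,x6}} A24={{x1,x2},{x1,x3},{x1,x5},{x1,x2,x3}} A34={{x3},{x1,x3},{x2,x3},{x3,x4},{x3,x6},{x1,x2,x3},{x3,x4,x6}}
  A123={{x1,x3},{x1,x6},{x1,x2,x3},{x1,x4,x6}} A124={{x1,x2},{x1,x3},{x1,x5},{x1,x2,x3}} A134={{x1,x3},{x3,x4},{x1,x2,x3},{x3,x4,x6}} A234={{x1,x3},{x1,x2,x3}}
  A1234={{x1,x3},{x1,x2,x3}}
components per intersection:
  A1: {{x1},{x4},{x1,x2},{x1,x3},{x1,x4},{x1,x5},{x1,x6},{x2,x4},{x3,x4},{x4,x5},{x4,x6},{x1,x2,x3},{x1,x4,x6},{x2,x4,x5},{x3,x4,x6}}
  A2: {{x1},{x1,x2},{x1,x3},{x1,x4},{x1,x5},{x1,x6},{x1,x2,x3},{x1,x4,x6}}
  A3: {{x3},{x6},{x1,x3},{x1,x6},{x2,x3},{x3,x4},{x3,x6},{x4,x6},{x1,x2,x3},{x1,x4,x6},{x3,x4,x6}}
  A4: {{x2},{x3},{x5},{x1,x2},{x1,x3},{x1,x5},{x2,x3},{x2,x4},{x2,x5},{x3,x4},{x3,x6},{x4,x5},{x1,x2,x3},{x2,x4,x5},{x3,x4,x6}}
  A12: {{x1},{x1,x2},{x1,x3},{x1,x4},{x1,x5},{x1,x6},{x1,x2,x3},{x1,x4,x6}}
  A13: {{x1,x3},{x1,x2,x3}} {{x1,x6},{x3,x4},{x4,x6},{x1,x4,x6},{x3,x4,x6}}
  A14: {{x1,x2},{x1,x3},{x1,x2,x3}} {{x1,x5}} {{x2,x4},{x4,x5},{x2,x4,x5}} {{x3,x4},{x3,x4,x6}}
  A23: {{x1,x3},{x1,x2,x3}} {{x1,x6},{x1,x4,x6}}
  A24: {{x1,x2},{x1,x3},{x1,x2,x3}} {{x1,x5}}
  A34: {{x3},{x1,x3},{x2,x3},{x3,x4},{x3,x6},{x1,x2,x3},{x3,x4,x6}}
  A123: {{x1,x3},{x1,x2,x3}} {{x1,x6},{x1,x4,x6}}
  A124: {{x1,x2},{x1,x3},{x1,x2,x3}} {{x1,x5}}
  A134: {{x1,x3},{x1,x2,x3}} {{x3,x4},{x3,x4,x6}}
  A234: {{x1,x3},{x1,x2,x3}}
  A1234: {{x1,x3},{x1,x2,x3}}
C dims 4,12,7,1; δ0: rk 3, SNF 1^3; δ1: rk 6, SNF 1^6; δ2: rk 1, SNF 1^1
Ȟ^0 = (4 − 3) − 0 = 1, so Ȟ^0 ≅ Z
Ȟ^1 = (12 − 6) − 3 = 3, so Ȟ^1 ≅ Z^3
Ȟ^2 = (7 − 1) − 6 = 0, so Ȟ^2 ≅ 0

Ȟ^0 = Z,  Ȟ^1 = Z^3,  Ȟ^2 = 0


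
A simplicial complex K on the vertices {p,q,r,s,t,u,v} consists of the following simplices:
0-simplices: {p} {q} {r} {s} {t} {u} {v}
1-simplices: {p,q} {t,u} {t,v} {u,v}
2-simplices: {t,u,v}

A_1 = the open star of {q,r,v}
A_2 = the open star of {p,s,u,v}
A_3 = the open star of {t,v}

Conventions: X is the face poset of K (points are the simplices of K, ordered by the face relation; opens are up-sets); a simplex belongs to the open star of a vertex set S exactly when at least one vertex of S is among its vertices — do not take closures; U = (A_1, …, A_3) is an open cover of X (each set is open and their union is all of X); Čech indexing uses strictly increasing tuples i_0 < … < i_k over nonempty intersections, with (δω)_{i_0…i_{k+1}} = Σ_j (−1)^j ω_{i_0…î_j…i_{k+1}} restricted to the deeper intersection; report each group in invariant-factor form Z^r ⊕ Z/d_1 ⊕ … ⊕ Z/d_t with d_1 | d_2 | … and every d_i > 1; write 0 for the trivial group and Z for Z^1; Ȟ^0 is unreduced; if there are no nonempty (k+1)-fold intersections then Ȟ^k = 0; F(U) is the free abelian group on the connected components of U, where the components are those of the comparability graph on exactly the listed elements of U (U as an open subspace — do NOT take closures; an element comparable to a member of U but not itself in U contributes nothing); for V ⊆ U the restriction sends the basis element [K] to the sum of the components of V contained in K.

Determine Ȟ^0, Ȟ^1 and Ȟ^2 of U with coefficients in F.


intersection data:
  A1={{q},{r},{v},{p,q},{t,v},{u,v},{t,u,v}} A2={{p},{s},{u},{v},{p,q},{t,u},{t,v},{u,v},{t,u,v}} A3={{t},{v},{t,u},{t,v},{u,v},{t,u,v}}
  A12={{v},{p,q},{t,v},{u,v},{t,u,v}} A13={{v},{t,v},{u,v},{t,u,v}} A23={{v},{t,u},{t,v},{u,v},{t,u,v}}
  A123={{v},{t,v},{u,v},{t,u,v}}
components per intersection:
  A1: {{q},{p,q}} {{r}} {{v},{t,v},{u,v},{t,u,v}}
  A2: {{p},{p,q}} {{s}} {{u},{v},{t,u},{t,v},{u,v},{t,u,v}}
  A3: {{t},{v},{t,u},{t,v},{u,v},{t,u,v}}
  A12: {{v},{t,v},{u,v},{t,u,v}} {{p,q}}
  A13: {{v},{t,v},{u,v},{t,u,v}}
  A23: {{v},{t,u},{t,v},{u,v},{t,u,v}}
  A123: {{v},{t,v},{u,v},{t,u,v}}
C dims 7,4,1; δ0: rk 3, SNF 1^3; δ1: rk 1, SNF 1^1
Ȟ^0 = (7 − 3) − 0 = 4, so Ȟ^0 ≅ Z^4
Ȟ^1 = (4 − 1) − 3 = 0, so Ȟ^1 ≅ 0
Ȟ^2 = (1 − 0) − 1 = 0, so Ȟ^2 ≅ 0

Ȟ^0(U;F) ≅ Z^4,  Ȟ^1(U;F) ≅ 0,  Ȟ^2(U;F) ≅ 0


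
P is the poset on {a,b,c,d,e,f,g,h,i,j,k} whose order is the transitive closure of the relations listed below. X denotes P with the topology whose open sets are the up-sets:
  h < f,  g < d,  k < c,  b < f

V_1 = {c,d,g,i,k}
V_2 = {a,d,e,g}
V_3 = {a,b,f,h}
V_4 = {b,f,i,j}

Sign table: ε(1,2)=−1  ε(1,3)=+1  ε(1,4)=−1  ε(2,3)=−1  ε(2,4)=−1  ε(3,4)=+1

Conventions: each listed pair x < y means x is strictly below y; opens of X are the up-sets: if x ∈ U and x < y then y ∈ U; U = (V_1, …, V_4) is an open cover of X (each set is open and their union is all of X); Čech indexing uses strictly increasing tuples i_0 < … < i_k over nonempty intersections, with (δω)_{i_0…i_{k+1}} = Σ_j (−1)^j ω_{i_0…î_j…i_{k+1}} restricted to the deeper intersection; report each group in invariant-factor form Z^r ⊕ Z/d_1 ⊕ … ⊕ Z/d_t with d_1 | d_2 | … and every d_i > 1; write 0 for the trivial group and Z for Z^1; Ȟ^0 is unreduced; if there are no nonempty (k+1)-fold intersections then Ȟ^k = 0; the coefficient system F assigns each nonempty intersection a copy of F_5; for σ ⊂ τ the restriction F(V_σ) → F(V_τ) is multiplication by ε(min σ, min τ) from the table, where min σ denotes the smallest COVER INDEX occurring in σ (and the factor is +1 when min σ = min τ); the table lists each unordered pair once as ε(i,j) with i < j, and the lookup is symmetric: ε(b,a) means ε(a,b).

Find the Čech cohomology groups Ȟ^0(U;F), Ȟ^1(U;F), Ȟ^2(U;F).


nonempty intersections:
  V12={d,g} V14={i} V23={a} V34={b,f}
C dims 4,4; δ0: rk_F5 4
Ȟ^0: (4−4)−0=0 ⇒ 0
Ȟ^1: (4−0)−4=0 ⇒ 0
Ȟ^2: (0−0)−0=0 ⇒ 0

Ȟ^0(U;F) ≅ 0, Ȟ^1(U;F) ≅ 0 and Ȟ^2(U;F) ≅ 0


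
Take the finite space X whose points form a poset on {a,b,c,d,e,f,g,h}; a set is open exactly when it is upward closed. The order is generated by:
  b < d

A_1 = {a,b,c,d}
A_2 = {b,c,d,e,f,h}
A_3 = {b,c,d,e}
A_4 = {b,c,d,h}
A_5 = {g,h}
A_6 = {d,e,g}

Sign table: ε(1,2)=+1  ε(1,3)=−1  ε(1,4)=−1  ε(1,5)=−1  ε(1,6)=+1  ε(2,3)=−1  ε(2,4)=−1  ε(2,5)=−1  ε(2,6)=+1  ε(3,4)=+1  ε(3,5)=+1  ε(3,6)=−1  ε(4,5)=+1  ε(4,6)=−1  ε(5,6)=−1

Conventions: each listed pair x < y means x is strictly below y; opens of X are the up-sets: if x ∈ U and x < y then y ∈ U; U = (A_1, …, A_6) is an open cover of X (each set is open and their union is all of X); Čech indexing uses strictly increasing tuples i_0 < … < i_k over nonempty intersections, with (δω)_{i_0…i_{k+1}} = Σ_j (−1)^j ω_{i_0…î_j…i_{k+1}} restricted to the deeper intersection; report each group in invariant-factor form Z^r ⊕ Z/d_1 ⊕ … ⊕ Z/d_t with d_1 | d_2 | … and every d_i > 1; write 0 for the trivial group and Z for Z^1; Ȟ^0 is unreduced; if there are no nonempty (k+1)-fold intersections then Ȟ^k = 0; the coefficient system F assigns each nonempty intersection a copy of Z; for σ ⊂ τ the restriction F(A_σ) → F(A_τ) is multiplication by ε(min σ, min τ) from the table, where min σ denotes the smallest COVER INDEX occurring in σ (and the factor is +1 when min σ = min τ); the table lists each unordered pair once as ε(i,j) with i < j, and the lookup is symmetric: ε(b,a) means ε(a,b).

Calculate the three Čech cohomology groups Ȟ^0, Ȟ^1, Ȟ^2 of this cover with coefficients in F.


nerve simplices:
  A12={b,c,d} A13={b,c,d} A14={b,c,d} A16={d} A23={b,c,d,e} A24={b,c,d,h} A25={h} A26={d,e} A34={b,c,d} A36={d,e} A45={h} A46={d} A56={g}
  A123={b,c,d} A124={b,c,d} A126={d} A134={b,c,d} A136={d} A146={d} A234={b,c,d} A236={d,e} A245={h} A246={d} A346={d}
  A1234={b,c,d} A1236={d} A1246={d} A1346={d} A2346={d}
  A12346={d}
C dims 6,13,11,5; δ0: rk 5, SNF 1^5; δ1: rk 7, SNF 1^7; δ2: rk 4, SNF 1^4
degree 0: 6−5−0 = 1 → Ȟ^0 ≅ Z
degree 1: 13−7−5 = 1 → Ȟ^1 ≅ Z
degree 2: 11−4−7 = 0 → Ȟ^2 ≅ 0

Ȟ^0(U;F) ≅ Z, Ȟ^1(U;F) ≅ Z and Ȟ^2(U;F) ≅ 0
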